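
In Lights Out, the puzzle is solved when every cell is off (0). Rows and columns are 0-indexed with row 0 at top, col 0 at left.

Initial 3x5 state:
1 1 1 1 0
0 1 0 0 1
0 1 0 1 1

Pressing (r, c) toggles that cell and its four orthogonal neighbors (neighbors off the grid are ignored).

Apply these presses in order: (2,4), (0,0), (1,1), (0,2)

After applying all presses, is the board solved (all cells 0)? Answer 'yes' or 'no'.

After press 1 at (2,4):
1 1 1 1 0
0 1 0 0 0
0 1 0 0 0

After press 2 at (0,0):
0 0 1 1 0
1 1 0 0 0
0 1 0 0 0

After press 3 at (1,1):
0 1 1 1 0
0 0 1 0 0
0 0 0 0 0

After press 4 at (0,2):
0 0 0 0 0
0 0 0 0 0
0 0 0 0 0

Lights still on: 0

Answer: yes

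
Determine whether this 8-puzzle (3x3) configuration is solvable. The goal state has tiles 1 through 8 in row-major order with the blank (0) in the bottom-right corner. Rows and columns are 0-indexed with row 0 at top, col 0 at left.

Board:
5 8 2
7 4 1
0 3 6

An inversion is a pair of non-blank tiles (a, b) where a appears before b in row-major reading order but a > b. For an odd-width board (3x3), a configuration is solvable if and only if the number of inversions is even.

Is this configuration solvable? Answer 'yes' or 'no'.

Answer: no

Derivation:
Inversions (pairs i<j in row-major order where tile[i] > tile[j] > 0): 17
17 is odd, so the puzzle is not solvable.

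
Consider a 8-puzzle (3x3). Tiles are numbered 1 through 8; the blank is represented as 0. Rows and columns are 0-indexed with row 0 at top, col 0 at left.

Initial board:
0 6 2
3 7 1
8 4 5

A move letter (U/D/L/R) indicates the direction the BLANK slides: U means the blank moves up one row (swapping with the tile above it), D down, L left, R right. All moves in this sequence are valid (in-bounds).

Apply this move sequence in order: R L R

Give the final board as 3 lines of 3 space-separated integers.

After move 1 (R):
6 0 2
3 7 1
8 4 5

After move 2 (L):
0 6 2
3 7 1
8 4 5

After move 3 (R):
6 0 2
3 7 1
8 4 5

Answer: 6 0 2
3 7 1
8 4 5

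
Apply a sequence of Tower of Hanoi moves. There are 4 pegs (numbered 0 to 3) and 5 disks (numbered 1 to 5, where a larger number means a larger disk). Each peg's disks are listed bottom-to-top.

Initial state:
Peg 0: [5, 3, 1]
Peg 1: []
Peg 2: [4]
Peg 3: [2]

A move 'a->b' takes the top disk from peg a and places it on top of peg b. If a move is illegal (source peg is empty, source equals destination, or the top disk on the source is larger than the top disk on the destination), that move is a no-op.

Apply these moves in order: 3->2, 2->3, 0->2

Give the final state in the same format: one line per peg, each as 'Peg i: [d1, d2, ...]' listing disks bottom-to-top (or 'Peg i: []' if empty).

After move 1 (3->2):
Peg 0: [5, 3, 1]
Peg 1: []
Peg 2: [4, 2]
Peg 3: []

After move 2 (2->3):
Peg 0: [5, 3, 1]
Peg 1: []
Peg 2: [4]
Peg 3: [2]

After move 3 (0->2):
Peg 0: [5, 3]
Peg 1: []
Peg 2: [4, 1]
Peg 3: [2]

Answer: Peg 0: [5, 3]
Peg 1: []
Peg 2: [4, 1]
Peg 3: [2]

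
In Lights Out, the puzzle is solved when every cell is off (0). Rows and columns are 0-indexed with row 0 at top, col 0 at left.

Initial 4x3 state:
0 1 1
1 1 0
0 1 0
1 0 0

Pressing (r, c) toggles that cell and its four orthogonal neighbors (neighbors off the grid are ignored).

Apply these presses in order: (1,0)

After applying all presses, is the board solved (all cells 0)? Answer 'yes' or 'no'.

Answer: no

Derivation:
After press 1 at (1,0):
1 1 1
0 0 0
1 1 0
1 0 0

Lights still on: 6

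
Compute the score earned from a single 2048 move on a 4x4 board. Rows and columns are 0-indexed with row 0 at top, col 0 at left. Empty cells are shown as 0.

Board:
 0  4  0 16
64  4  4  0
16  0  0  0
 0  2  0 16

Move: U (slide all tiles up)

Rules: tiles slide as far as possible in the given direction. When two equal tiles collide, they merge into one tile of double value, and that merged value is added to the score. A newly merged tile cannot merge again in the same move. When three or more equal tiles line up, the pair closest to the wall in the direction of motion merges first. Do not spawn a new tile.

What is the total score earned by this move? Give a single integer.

Slide up:
col 0: [0, 64, 16, 0] -> [64, 16, 0, 0]  score +0 (running 0)
col 1: [4, 4, 0, 2] -> [8, 2, 0, 0]  score +8 (running 8)
col 2: [0, 4, 0, 0] -> [4, 0, 0, 0]  score +0 (running 8)
col 3: [16, 0, 0, 16] -> [32, 0, 0, 0]  score +32 (running 40)
Board after move:
64  8  4 32
16  2  0  0
 0  0  0  0
 0  0  0  0

Answer: 40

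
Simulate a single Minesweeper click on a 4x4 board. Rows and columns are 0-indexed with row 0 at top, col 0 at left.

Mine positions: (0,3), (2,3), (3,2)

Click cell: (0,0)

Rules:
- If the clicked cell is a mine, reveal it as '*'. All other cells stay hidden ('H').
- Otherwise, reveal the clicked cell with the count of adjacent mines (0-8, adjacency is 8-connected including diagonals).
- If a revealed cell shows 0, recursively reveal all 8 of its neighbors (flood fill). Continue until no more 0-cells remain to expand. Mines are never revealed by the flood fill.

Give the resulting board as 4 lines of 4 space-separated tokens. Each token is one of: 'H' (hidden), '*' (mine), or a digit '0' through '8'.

0 0 1 H
0 0 2 H
0 1 2 H
0 1 H H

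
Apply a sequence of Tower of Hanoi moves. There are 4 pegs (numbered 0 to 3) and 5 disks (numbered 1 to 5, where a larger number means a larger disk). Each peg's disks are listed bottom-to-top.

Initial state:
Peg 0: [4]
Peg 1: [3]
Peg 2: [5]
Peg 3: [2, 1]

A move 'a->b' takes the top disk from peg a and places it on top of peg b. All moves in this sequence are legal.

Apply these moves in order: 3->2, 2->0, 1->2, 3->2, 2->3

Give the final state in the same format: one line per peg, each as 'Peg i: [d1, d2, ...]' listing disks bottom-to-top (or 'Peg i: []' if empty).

Answer: Peg 0: [4, 1]
Peg 1: []
Peg 2: [5, 3]
Peg 3: [2]

Derivation:
After move 1 (3->2):
Peg 0: [4]
Peg 1: [3]
Peg 2: [5, 1]
Peg 3: [2]

After move 2 (2->0):
Peg 0: [4, 1]
Peg 1: [3]
Peg 2: [5]
Peg 3: [2]

After move 3 (1->2):
Peg 0: [4, 1]
Peg 1: []
Peg 2: [5, 3]
Peg 3: [2]

After move 4 (3->2):
Peg 0: [4, 1]
Peg 1: []
Peg 2: [5, 3, 2]
Peg 3: []

After move 5 (2->3):
Peg 0: [4, 1]
Peg 1: []
Peg 2: [5, 3]
Peg 3: [2]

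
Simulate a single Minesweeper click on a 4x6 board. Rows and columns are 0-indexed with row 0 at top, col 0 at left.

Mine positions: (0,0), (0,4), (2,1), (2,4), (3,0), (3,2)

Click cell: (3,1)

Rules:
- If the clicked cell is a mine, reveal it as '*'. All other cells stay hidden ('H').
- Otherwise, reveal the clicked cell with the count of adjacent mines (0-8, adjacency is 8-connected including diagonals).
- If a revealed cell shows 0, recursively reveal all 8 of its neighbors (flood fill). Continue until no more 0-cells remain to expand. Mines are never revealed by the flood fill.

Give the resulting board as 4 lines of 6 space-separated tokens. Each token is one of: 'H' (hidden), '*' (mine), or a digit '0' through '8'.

H H H H H H
H H H H H H
H H H H H H
H 3 H H H H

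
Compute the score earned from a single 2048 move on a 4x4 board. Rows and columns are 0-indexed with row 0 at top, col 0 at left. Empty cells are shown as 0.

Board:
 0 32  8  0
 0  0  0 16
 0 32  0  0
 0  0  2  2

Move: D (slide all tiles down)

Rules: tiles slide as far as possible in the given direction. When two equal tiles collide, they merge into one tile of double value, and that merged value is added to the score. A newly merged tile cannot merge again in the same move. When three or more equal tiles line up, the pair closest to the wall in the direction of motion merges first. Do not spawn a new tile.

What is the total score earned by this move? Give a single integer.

Answer: 64

Derivation:
Slide down:
col 0: [0, 0, 0, 0] -> [0, 0, 0, 0]  score +0 (running 0)
col 1: [32, 0, 32, 0] -> [0, 0, 0, 64]  score +64 (running 64)
col 2: [8, 0, 0, 2] -> [0, 0, 8, 2]  score +0 (running 64)
col 3: [0, 16, 0, 2] -> [0, 0, 16, 2]  score +0 (running 64)
Board after move:
 0  0  0  0
 0  0  0  0
 0  0  8 16
 0 64  2  2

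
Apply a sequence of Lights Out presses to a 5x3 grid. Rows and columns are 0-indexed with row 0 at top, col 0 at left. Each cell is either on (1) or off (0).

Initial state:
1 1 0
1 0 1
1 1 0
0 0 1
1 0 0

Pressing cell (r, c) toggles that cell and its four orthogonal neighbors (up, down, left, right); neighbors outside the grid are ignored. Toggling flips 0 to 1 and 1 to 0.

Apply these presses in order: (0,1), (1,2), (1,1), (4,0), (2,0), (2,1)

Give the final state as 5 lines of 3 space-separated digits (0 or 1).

After press 1 at (0,1):
0 0 1
1 1 1
1 1 0
0 0 1
1 0 0

After press 2 at (1,2):
0 0 0
1 0 0
1 1 1
0 0 1
1 0 0

After press 3 at (1,1):
0 1 0
0 1 1
1 0 1
0 0 1
1 0 0

After press 4 at (4,0):
0 1 0
0 1 1
1 0 1
1 0 1
0 1 0

After press 5 at (2,0):
0 1 0
1 1 1
0 1 1
0 0 1
0 1 0

After press 6 at (2,1):
0 1 0
1 0 1
1 0 0
0 1 1
0 1 0

Answer: 0 1 0
1 0 1
1 0 0
0 1 1
0 1 0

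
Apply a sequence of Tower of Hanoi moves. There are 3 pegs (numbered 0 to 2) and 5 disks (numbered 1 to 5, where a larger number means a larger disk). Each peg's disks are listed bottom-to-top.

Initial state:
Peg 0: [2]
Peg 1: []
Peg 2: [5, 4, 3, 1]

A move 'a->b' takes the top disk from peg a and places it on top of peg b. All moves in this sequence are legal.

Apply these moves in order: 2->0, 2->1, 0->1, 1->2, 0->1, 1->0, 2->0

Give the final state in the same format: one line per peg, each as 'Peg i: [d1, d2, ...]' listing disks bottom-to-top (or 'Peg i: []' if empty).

Answer: Peg 0: [2, 1]
Peg 1: [3]
Peg 2: [5, 4]

Derivation:
After move 1 (2->0):
Peg 0: [2, 1]
Peg 1: []
Peg 2: [5, 4, 3]

After move 2 (2->1):
Peg 0: [2, 1]
Peg 1: [3]
Peg 2: [5, 4]

After move 3 (0->1):
Peg 0: [2]
Peg 1: [3, 1]
Peg 2: [5, 4]

After move 4 (1->2):
Peg 0: [2]
Peg 1: [3]
Peg 2: [5, 4, 1]

After move 5 (0->1):
Peg 0: []
Peg 1: [3, 2]
Peg 2: [5, 4, 1]

After move 6 (1->0):
Peg 0: [2]
Peg 1: [3]
Peg 2: [5, 4, 1]

After move 7 (2->0):
Peg 0: [2, 1]
Peg 1: [3]
Peg 2: [5, 4]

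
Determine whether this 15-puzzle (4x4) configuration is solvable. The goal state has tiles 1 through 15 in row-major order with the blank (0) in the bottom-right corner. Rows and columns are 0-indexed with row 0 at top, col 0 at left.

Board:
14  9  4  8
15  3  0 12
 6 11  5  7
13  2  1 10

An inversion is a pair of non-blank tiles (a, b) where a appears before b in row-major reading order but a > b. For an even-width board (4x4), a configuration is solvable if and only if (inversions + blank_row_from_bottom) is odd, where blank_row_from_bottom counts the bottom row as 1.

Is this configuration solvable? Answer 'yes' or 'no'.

Answer: no

Derivation:
Inversions: 65
Blank is in row 1 (0-indexed from top), which is row 3 counting from the bottom (bottom = 1).
65 + 3 = 68, which is even, so the puzzle is not solvable.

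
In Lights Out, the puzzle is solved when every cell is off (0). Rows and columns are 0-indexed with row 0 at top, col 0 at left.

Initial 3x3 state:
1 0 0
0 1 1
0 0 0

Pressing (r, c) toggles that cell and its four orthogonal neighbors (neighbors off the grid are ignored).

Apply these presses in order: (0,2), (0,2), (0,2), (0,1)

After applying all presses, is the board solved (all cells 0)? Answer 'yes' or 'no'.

Answer: yes

Derivation:
After press 1 at (0,2):
1 1 1
0 1 0
0 0 0

After press 2 at (0,2):
1 0 0
0 1 1
0 0 0

After press 3 at (0,2):
1 1 1
0 1 0
0 0 0

After press 4 at (0,1):
0 0 0
0 0 0
0 0 0

Lights still on: 0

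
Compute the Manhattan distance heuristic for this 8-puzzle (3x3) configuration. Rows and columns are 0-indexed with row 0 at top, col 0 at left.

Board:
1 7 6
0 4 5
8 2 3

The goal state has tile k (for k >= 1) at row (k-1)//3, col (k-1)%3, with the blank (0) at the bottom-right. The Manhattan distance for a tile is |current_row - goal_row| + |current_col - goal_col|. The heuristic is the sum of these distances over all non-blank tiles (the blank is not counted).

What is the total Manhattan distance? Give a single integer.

Answer: 11

Derivation:
Tile 1: at (0,0), goal (0,0), distance |0-0|+|0-0| = 0
Tile 7: at (0,1), goal (2,0), distance |0-2|+|1-0| = 3
Tile 6: at (0,2), goal (1,2), distance |0-1|+|2-2| = 1
Tile 4: at (1,1), goal (1,0), distance |1-1|+|1-0| = 1
Tile 5: at (1,2), goal (1,1), distance |1-1|+|2-1| = 1
Tile 8: at (2,0), goal (2,1), distance |2-2|+|0-1| = 1
Tile 2: at (2,1), goal (0,1), distance |2-0|+|1-1| = 2
Tile 3: at (2,2), goal (0,2), distance |2-0|+|2-2| = 2
Sum: 0 + 3 + 1 + 1 + 1 + 1 + 2 + 2 = 11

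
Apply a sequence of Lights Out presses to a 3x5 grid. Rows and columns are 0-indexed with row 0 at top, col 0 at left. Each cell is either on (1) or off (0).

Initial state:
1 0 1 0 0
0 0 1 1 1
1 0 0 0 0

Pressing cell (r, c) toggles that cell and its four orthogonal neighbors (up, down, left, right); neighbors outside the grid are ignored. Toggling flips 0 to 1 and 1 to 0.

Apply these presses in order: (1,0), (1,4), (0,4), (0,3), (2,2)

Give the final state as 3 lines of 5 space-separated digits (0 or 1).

Answer: 0 0 0 0 1
1 1 0 1 1
0 1 1 1 1

Derivation:
After press 1 at (1,0):
0 0 1 0 0
1 1 1 1 1
0 0 0 0 0

After press 2 at (1,4):
0 0 1 0 1
1 1 1 0 0
0 0 0 0 1

After press 3 at (0,4):
0 0 1 1 0
1 1 1 0 1
0 0 0 0 1

After press 4 at (0,3):
0 0 0 0 1
1 1 1 1 1
0 0 0 0 1

After press 5 at (2,2):
0 0 0 0 1
1 1 0 1 1
0 1 1 1 1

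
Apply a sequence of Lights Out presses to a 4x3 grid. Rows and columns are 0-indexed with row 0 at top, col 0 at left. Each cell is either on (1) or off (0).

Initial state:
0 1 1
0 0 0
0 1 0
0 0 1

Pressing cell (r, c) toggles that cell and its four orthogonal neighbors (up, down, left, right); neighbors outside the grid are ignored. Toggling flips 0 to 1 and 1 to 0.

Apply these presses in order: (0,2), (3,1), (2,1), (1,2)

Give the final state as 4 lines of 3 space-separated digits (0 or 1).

Answer: 0 0 1
0 0 0
1 1 0
1 0 0

Derivation:
After press 1 at (0,2):
0 0 0
0 0 1
0 1 0
0 0 1

After press 2 at (3,1):
0 0 0
0 0 1
0 0 0
1 1 0

After press 3 at (2,1):
0 0 0
0 1 1
1 1 1
1 0 0

After press 4 at (1,2):
0 0 1
0 0 0
1 1 0
1 0 0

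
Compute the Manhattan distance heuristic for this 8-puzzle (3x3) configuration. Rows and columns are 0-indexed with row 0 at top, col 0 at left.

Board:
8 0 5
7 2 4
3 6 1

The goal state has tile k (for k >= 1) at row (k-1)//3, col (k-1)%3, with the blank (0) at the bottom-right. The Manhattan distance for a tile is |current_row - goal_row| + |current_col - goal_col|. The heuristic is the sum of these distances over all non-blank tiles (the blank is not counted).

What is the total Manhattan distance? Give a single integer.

Answer: 19

Derivation:
Tile 8: at (0,0), goal (2,1), distance |0-2|+|0-1| = 3
Tile 5: at (0,2), goal (1,1), distance |0-1|+|2-1| = 2
Tile 7: at (1,0), goal (2,0), distance |1-2|+|0-0| = 1
Tile 2: at (1,1), goal (0,1), distance |1-0|+|1-1| = 1
Tile 4: at (1,2), goal (1,0), distance |1-1|+|2-0| = 2
Tile 3: at (2,0), goal (0,2), distance |2-0|+|0-2| = 4
Tile 6: at (2,1), goal (1,2), distance |2-1|+|1-2| = 2
Tile 1: at (2,2), goal (0,0), distance |2-0|+|2-0| = 4
Sum: 3 + 2 + 1 + 1 + 2 + 4 + 2 + 4 = 19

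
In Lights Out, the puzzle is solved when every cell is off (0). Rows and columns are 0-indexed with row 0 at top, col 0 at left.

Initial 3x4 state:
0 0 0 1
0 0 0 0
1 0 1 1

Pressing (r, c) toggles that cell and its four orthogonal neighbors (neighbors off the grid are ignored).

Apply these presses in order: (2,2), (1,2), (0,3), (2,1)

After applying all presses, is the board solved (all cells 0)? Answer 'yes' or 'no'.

After press 1 at (2,2):
0 0 0 1
0 0 1 0
1 1 0 0

After press 2 at (1,2):
0 0 1 1
0 1 0 1
1 1 1 0

After press 3 at (0,3):
0 0 0 0
0 1 0 0
1 1 1 0

After press 4 at (2,1):
0 0 0 0
0 0 0 0
0 0 0 0

Lights still on: 0

Answer: yes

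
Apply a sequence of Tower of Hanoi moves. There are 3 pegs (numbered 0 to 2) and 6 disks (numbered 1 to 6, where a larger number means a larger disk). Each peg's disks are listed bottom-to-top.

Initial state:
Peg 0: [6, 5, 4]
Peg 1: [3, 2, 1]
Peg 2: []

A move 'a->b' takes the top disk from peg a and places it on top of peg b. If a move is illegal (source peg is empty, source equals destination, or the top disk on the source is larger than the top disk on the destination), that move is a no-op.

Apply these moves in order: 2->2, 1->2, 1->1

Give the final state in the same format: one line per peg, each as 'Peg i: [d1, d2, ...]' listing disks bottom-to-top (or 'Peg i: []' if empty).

Answer: Peg 0: [6, 5, 4]
Peg 1: [3, 2]
Peg 2: [1]

Derivation:
After move 1 (2->2):
Peg 0: [6, 5, 4]
Peg 1: [3, 2, 1]
Peg 2: []

After move 2 (1->2):
Peg 0: [6, 5, 4]
Peg 1: [3, 2]
Peg 2: [1]

After move 3 (1->1):
Peg 0: [6, 5, 4]
Peg 1: [3, 2]
Peg 2: [1]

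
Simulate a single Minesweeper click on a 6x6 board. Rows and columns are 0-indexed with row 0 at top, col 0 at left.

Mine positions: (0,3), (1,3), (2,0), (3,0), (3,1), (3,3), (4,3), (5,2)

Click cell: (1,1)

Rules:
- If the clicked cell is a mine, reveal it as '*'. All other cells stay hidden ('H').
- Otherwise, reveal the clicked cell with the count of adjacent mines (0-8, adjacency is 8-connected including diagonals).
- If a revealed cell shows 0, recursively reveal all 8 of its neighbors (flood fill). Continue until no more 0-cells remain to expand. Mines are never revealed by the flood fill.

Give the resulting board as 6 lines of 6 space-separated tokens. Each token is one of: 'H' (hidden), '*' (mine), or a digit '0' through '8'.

H H H H H H
H 1 H H H H
H H H H H H
H H H H H H
H H H H H H
H H H H H H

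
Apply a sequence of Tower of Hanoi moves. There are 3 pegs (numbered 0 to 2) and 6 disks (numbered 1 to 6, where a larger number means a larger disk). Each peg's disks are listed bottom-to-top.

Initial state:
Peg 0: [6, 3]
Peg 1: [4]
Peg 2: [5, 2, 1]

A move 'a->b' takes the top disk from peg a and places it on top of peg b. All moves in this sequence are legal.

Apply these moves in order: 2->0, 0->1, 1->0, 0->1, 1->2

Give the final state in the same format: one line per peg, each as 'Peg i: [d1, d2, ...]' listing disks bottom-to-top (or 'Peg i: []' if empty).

Answer: Peg 0: [6, 3]
Peg 1: [4]
Peg 2: [5, 2, 1]

Derivation:
After move 1 (2->0):
Peg 0: [6, 3, 1]
Peg 1: [4]
Peg 2: [5, 2]

After move 2 (0->1):
Peg 0: [6, 3]
Peg 1: [4, 1]
Peg 2: [5, 2]

After move 3 (1->0):
Peg 0: [6, 3, 1]
Peg 1: [4]
Peg 2: [5, 2]

After move 4 (0->1):
Peg 0: [6, 3]
Peg 1: [4, 1]
Peg 2: [5, 2]

After move 5 (1->2):
Peg 0: [6, 3]
Peg 1: [4]
Peg 2: [5, 2, 1]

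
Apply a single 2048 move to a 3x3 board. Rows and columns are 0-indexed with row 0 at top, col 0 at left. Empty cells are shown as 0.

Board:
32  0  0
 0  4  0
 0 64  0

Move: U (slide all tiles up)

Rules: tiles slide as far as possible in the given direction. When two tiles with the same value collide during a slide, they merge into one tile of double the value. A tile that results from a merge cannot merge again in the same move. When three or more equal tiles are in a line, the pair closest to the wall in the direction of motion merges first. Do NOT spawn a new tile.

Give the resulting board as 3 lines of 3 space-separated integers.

Slide up:
col 0: [32, 0, 0] -> [32, 0, 0]
col 1: [0, 4, 64] -> [4, 64, 0]
col 2: [0, 0, 0] -> [0, 0, 0]

Answer: 32  4  0
 0 64  0
 0  0  0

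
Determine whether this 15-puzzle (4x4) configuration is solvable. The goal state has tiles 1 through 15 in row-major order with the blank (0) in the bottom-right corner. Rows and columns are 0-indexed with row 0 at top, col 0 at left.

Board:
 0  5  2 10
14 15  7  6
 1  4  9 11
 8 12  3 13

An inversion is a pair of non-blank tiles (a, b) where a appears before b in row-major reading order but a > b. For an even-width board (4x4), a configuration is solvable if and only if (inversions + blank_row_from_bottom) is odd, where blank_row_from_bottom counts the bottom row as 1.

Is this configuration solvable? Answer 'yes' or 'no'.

Answer: no

Derivation:
Inversions: 46
Blank is in row 0 (0-indexed from top), which is row 4 counting from the bottom (bottom = 1).
46 + 4 = 50, which is even, so the puzzle is not solvable.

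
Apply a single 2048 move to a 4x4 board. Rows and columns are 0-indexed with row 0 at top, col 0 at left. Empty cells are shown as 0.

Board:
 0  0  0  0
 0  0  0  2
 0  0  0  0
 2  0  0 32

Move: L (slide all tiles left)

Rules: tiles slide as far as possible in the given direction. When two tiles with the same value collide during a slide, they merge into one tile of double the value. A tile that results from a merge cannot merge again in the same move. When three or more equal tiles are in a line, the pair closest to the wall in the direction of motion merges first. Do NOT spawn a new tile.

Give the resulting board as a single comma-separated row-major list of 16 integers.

Answer: 0, 0, 0, 0, 2, 0, 0, 0, 0, 0, 0, 0, 2, 32, 0, 0

Derivation:
Slide left:
row 0: [0, 0, 0, 0] -> [0, 0, 0, 0]
row 1: [0, 0, 0, 2] -> [2, 0, 0, 0]
row 2: [0, 0, 0, 0] -> [0, 0, 0, 0]
row 3: [2, 0, 0, 32] -> [2, 32, 0, 0]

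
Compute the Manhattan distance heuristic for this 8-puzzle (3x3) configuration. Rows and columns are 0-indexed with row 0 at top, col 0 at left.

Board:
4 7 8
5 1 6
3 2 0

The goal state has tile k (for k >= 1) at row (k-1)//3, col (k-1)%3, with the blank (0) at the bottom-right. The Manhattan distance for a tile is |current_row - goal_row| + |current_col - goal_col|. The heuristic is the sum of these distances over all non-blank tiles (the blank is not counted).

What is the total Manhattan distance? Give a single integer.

Tile 4: (0,0)->(1,0) = 1
Tile 7: (0,1)->(2,0) = 3
Tile 8: (0,2)->(2,1) = 3
Tile 5: (1,0)->(1,1) = 1
Tile 1: (1,1)->(0,0) = 2
Tile 6: (1,2)->(1,2) = 0
Tile 3: (2,0)->(0,2) = 4
Tile 2: (2,1)->(0,1) = 2
Sum: 1 + 3 + 3 + 1 + 2 + 0 + 4 + 2 = 16

Answer: 16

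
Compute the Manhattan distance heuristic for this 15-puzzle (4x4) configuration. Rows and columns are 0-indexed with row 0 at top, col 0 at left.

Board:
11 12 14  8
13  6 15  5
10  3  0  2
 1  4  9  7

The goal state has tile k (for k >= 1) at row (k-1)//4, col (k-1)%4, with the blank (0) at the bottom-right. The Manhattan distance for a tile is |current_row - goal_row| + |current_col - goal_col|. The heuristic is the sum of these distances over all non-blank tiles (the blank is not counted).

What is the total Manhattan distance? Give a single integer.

Answer: 42

Derivation:
Tile 11: (0,0)->(2,2) = 4
Tile 12: (0,1)->(2,3) = 4
Tile 14: (0,2)->(3,1) = 4
Tile 8: (0,3)->(1,3) = 1
Tile 13: (1,0)->(3,0) = 2
Tile 6: (1,1)->(1,1) = 0
Tile 15: (1,2)->(3,2) = 2
Tile 5: (1,3)->(1,0) = 3
Tile 10: (2,0)->(2,1) = 1
Tile 3: (2,1)->(0,2) = 3
Tile 2: (2,3)->(0,1) = 4
Tile 1: (3,0)->(0,0) = 3
Tile 4: (3,1)->(0,3) = 5
Tile 9: (3,2)->(2,0) = 3
Tile 7: (3,3)->(1,2) = 3
Sum: 4 + 4 + 4 + 1 + 2 + 0 + 2 + 3 + 1 + 3 + 4 + 3 + 5 + 3 + 3 = 42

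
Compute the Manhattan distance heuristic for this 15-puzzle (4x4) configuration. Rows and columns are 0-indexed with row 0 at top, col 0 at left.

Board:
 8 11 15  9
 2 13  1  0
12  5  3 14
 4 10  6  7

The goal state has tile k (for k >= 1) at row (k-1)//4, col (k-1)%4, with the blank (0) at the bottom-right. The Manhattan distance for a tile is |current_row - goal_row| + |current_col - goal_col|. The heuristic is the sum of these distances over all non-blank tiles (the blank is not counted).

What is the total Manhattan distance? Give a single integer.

Answer: 46

Derivation:
Tile 8: at (0,0), goal (1,3), distance |0-1|+|0-3| = 4
Tile 11: at (0,1), goal (2,2), distance |0-2|+|1-2| = 3
Tile 15: at (0,2), goal (3,2), distance |0-3|+|2-2| = 3
Tile 9: at (0,3), goal (2,0), distance |0-2|+|3-0| = 5
Tile 2: at (1,0), goal (0,1), distance |1-0|+|0-1| = 2
Tile 13: at (1,1), goal (3,0), distance |1-3|+|1-0| = 3
Tile 1: at (1,2), goal (0,0), distance |1-0|+|2-0| = 3
Tile 12: at (2,0), goal (2,3), distance |2-2|+|0-3| = 3
Tile 5: at (2,1), goal (1,0), distance |2-1|+|1-0| = 2
Tile 3: at (2,2), goal (0,2), distance |2-0|+|2-2| = 2
Tile 14: at (2,3), goal (3,1), distance |2-3|+|3-1| = 3
Tile 4: at (3,0), goal (0,3), distance |3-0|+|0-3| = 6
Tile 10: at (3,1), goal (2,1), distance |3-2|+|1-1| = 1
Tile 6: at (3,2), goal (1,1), distance |3-1|+|2-1| = 3
Tile 7: at (3,3), goal (1,2), distance |3-1|+|3-2| = 3
Sum: 4 + 3 + 3 + 5 + 2 + 3 + 3 + 3 + 2 + 2 + 3 + 6 + 1 + 3 + 3 = 46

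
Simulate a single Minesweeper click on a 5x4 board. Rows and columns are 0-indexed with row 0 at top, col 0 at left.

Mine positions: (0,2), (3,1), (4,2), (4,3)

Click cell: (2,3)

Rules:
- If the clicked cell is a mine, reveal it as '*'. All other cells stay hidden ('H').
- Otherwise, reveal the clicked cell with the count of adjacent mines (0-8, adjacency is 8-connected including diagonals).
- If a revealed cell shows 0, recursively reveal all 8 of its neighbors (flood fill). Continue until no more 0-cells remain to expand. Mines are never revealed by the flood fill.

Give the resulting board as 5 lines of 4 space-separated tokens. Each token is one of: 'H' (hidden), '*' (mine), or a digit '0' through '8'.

H H H H
H H 1 1
H H 1 0
H H 3 2
H H H H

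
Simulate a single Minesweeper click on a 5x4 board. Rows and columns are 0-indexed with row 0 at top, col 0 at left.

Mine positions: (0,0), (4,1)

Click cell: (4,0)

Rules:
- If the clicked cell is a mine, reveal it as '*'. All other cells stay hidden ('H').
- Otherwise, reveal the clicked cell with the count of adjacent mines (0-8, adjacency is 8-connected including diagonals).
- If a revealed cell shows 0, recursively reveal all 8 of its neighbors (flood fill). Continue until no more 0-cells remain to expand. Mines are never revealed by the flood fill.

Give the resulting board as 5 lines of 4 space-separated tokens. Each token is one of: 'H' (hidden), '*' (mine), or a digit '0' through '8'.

H H H H
H H H H
H H H H
H H H H
1 H H H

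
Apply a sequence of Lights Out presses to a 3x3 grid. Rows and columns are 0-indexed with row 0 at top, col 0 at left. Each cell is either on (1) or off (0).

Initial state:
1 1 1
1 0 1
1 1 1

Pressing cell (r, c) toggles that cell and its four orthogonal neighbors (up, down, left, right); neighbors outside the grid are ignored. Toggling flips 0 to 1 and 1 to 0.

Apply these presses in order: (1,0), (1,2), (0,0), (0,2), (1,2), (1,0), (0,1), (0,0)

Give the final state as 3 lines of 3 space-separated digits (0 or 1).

After press 1 at (1,0):
0 1 1
0 1 1
0 1 1

After press 2 at (1,2):
0 1 0
0 0 0
0 1 0

After press 3 at (0,0):
1 0 0
1 0 0
0 1 0

After press 4 at (0,2):
1 1 1
1 0 1
0 1 0

After press 5 at (1,2):
1 1 0
1 1 0
0 1 1

After press 6 at (1,0):
0 1 0
0 0 0
1 1 1

After press 7 at (0,1):
1 0 1
0 1 0
1 1 1

After press 8 at (0,0):
0 1 1
1 1 0
1 1 1

Answer: 0 1 1
1 1 0
1 1 1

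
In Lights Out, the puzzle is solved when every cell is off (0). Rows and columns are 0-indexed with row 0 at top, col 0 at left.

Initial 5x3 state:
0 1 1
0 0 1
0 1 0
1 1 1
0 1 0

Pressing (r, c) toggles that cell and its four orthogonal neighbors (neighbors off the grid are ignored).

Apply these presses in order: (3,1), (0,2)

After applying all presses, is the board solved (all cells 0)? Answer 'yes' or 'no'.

Answer: yes

Derivation:
After press 1 at (3,1):
0 1 1
0 0 1
0 0 0
0 0 0
0 0 0

After press 2 at (0,2):
0 0 0
0 0 0
0 0 0
0 0 0
0 0 0

Lights still on: 0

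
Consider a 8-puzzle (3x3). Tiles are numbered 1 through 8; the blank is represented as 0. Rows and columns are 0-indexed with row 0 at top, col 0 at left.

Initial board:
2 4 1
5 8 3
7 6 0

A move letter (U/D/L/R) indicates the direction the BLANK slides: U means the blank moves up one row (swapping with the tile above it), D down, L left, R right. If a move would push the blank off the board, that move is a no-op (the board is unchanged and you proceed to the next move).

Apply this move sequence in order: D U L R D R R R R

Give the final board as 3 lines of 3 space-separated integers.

Answer: 2 4 1
5 8 3
7 6 0

Derivation:
After move 1 (D):
2 4 1
5 8 3
7 6 0

After move 2 (U):
2 4 1
5 8 0
7 6 3

After move 3 (L):
2 4 1
5 0 8
7 6 3

After move 4 (R):
2 4 1
5 8 0
7 6 3

After move 5 (D):
2 4 1
5 8 3
7 6 0

After move 6 (R):
2 4 1
5 8 3
7 6 0

After move 7 (R):
2 4 1
5 8 3
7 6 0

After move 8 (R):
2 4 1
5 8 3
7 6 0

After move 9 (R):
2 4 1
5 8 3
7 6 0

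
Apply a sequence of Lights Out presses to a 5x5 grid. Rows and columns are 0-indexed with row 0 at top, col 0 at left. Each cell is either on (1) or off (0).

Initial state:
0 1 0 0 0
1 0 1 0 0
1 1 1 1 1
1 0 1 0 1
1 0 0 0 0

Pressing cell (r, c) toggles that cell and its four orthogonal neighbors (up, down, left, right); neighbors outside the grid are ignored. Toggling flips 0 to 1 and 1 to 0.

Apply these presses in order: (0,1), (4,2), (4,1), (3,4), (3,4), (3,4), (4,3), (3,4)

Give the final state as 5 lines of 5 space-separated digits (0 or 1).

After press 1 at (0,1):
1 0 1 0 0
1 1 1 0 0
1 1 1 1 1
1 0 1 0 1
1 0 0 0 0

After press 2 at (4,2):
1 0 1 0 0
1 1 1 0 0
1 1 1 1 1
1 0 0 0 1
1 1 1 1 0

After press 3 at (4,1):
1 0 1 0 0
1 1 1 0 0
1 1 1 1 1
1 1 0 0 1
0 0 0 1 0

After press 4 at (3,4):
1 0 1 0 0
1 1 1 0 0
1 1 1 1 0
1 1 0 1 0
0 0 0 1 1

After press 5 at (3,4):
1 0 1 0 0
1 1 1 0 0
1 1 1 1 1
1 1 0 0 1
0 0 0 1 0

After press 6 at (3,4):
1 0 1 0 0
1 1 1 0 0
1 1 1 1 0
1 1 0 1 0
0 0 0 1 1

After press 7 at (4,3):
1 0 1 0 0
1 1 1 0 0
1 1 1 1 0
1 1 0 0 0
0 0 1 0 0

After press 8 at (3,4):
1 0 1 0 0
1 1 1 0 0
1 1 1 1 1
1 1 0 1 1
0 0 1 0 1

Answer: 1 0 1 0 0
1 1 1 0 0
1 1 1 1 1
1 1 0 1 1
0 0 1 0 1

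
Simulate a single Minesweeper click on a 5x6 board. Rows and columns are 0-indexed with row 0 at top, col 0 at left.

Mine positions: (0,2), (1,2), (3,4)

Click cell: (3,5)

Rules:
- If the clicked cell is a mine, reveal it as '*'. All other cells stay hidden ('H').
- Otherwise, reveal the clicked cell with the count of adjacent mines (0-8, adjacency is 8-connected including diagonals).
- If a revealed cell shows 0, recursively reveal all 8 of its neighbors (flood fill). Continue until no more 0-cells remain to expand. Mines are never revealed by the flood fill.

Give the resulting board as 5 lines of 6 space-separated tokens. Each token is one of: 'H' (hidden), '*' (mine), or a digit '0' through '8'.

H H H H H H
H H H H H H
H H H H H H
H H H H H 1
H H H H H H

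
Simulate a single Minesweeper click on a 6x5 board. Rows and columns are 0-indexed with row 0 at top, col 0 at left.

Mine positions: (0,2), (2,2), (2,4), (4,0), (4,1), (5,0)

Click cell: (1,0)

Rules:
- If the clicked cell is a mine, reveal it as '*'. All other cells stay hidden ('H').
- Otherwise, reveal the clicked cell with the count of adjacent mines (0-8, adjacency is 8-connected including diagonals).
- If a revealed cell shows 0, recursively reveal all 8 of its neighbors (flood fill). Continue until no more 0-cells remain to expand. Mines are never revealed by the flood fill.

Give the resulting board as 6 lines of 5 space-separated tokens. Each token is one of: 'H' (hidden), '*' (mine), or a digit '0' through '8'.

0 1 H H H
0 2 H H H
0 1 H H H
2 3 H H H
H H H H H
H H H H H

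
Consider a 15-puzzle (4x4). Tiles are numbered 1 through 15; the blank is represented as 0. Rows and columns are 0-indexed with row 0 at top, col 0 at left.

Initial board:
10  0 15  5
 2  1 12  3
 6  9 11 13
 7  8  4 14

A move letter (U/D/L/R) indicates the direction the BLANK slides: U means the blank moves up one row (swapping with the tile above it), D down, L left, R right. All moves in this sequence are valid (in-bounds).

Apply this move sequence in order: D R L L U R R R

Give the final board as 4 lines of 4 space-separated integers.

After move 1 (D):
10  1 15  5
 2  0 12  3
 6  9 11 13
 7  8  4 14

After move 2 (R):
10  1 15  5
 2 12  0  3
 6  9 11 13
 7  8  4 14

After move 3 (L):
10  1 15  5
 2  0 12  3
 6  9 11 13
 7  8  4 14

After move 4 (L):
10  1 15  5
 0  2 12  3
 6  9 11 13
 7  8  4 14

After move 5 (U):
 0  1 15  5
10  2 12  3
 6  9 11 13
 7  8  4 14

After move 6 (R):
 1  0 15  5
10  2 12  3
 6  9 11 13
 7  8  4 14

After move 7 (R):
 1 15  0  5
10  2 12  3
 6  9 11 13
 7  8  4 14

After move 8 (R):
 1 15  5  0
10  2 12  3
 6  9 11 13
 7  8  4 14

Answer:  1 15  5  0
10  2 12  3
 6  9 11 13
 7  8  4 14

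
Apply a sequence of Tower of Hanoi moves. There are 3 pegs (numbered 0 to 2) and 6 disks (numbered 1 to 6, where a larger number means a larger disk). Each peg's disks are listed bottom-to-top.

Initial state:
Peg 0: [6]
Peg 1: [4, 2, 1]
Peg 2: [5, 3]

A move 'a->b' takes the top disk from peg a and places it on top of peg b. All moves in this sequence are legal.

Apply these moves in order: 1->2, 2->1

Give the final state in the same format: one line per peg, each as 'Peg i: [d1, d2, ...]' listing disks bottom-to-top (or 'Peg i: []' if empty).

Answer: Peg 0: [6]
Peg 1: [4, 2, 1]
Peg 2: [5, 3]

Derivation:
After move 1 (1->2):
Peg 0: [6]
Peg 1: [4, 2]
Peg 2: [5, 3, 1]

After move 2 (2->1):
Peg 0: [6]
Peg 1: [4, 2, 1]
Peg 2: [5, 3]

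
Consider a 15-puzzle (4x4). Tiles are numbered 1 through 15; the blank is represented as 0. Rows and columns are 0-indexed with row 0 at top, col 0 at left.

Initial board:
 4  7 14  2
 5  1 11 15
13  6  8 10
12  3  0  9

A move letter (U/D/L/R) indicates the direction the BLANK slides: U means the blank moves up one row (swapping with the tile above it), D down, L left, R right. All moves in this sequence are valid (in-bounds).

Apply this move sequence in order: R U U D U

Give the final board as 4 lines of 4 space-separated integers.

After move 1 (R):
 4  7 14  2
 5  1 11 15
13  6  8 10
12  3  9  0

After move 2 (U):
 4  7 14  2
 5  1 11 15
13  6  8  0
12  3  9 10

After move 3 (U):
 4  7 14  2
 5  1 11  0
13  6  8 15
12  3  9 10

After move 4 (D):
 4  7 14  2
 5  1 11 15
13  6  8  0
12  3  9 10

After move 5 (U):
 4  7 14  2
 5  1 11  0
13  6  8 15
12  3  9 10

Answer:  4  7 14  2
 5  1 11  0
13  6  8 15
12  3  9 10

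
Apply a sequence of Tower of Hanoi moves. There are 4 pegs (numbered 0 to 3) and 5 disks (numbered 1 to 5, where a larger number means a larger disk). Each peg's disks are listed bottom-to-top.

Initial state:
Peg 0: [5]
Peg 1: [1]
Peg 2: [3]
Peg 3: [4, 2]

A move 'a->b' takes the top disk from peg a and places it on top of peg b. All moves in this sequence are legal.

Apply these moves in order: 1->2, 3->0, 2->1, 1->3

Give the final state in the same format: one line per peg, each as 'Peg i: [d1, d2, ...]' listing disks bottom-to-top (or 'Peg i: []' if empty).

Answer: Peg 0: [5, 2]
Peg 1: []
Peg 2: [3]
Peg 3: [4, 1]

Derivation:
After move 1 (1->2):
Peg 0: [5]
Peg 1: []
Peg 2: [3, 1]
Peg 3: [4, 2]

After move 2 (3->0):
Peg 0: [5, 2]
Peg 1: []
Peg 2: [3, 1]
Peg 3: [4]

After move 3 (2->1):
Peg 0: [5, 2]
Peg 1: [1]
Peg 2: [3]
Peg 3: [4]

After move 4 (1->3):
Peg 0: [5, 2]
Peg 1: []
Peg 2: [3]
Peg 3: [4, 1]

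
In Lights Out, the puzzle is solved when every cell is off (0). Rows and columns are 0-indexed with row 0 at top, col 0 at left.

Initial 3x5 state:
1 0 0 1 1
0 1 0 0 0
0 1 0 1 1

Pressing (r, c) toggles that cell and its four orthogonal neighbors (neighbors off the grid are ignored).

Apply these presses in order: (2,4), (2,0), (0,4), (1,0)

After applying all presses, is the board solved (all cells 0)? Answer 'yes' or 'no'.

Answer: yes

Derivation:
After press 1 at (2,4):
1 0 0 1 1
0 1 0 0 1
0 1 0 0 0

After press 2 at (2,0):
1 0 0 1 1
1 1 0 0 1
1 0 0 0 0

After press 3 at (0,4):
1 0 0 0 0
1 1 0 0 0
1 0 0 0 0

After press 4 at (1,0):
0 0 0 0 0
0 0 0 0 0
0 0 0 0 0

Lights still on: 0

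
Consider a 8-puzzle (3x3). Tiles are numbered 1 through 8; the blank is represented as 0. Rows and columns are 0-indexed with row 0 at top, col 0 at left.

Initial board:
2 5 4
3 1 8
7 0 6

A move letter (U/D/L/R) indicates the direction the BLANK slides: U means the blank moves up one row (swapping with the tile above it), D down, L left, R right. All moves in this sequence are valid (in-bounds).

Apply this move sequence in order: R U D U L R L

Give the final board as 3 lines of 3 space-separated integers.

Answer: 2 5 4
3 0 1
7 6 8

Derivation:
After move 1 (R):
2 5 4
3 1 8
7 6 0

After move 2 (U):
2 5 4
3 1 0
7 6 8

After move 3 (D):
2 5 4
3 1 8
7 6 0

After move 4 (U):
2 5 4
3 1 0
7 6 8

After move 5 (L):
2 5 4
3 0 1
7 6 8

After move 6 (R):
2 5 4
3 1 0
7 6 8

After move 7 (L):
2 5 4
3 0 1
7 6 8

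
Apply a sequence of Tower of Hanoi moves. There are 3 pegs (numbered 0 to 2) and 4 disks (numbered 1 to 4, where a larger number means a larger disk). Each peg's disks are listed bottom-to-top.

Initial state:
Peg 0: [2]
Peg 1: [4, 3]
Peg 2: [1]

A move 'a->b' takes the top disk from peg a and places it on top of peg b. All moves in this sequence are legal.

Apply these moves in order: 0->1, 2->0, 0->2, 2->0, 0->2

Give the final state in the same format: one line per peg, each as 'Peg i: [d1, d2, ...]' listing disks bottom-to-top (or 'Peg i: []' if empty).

Answer: Peg 0: []
Peg 1: [4, 3, 2]
Peg 2: [1]

Derivation:
After move 1 (0->1):
Peg 0: []
Peg 1: [4, 3, 2]
Peg 2: [1]

After move 2 (2->0):
Peg 0: [1]
Peg 1: [4, 3, 2]
Peg 2: []

After move 3 (0->2):
Peg 0: []
Peg 1: [4, 3, 2]
Peg 2: [1]

After move 4 (2->0):
Peg 0: [1]
Peg 1: [4, 3, 2]
Peg 2: []

After move 5 (0->2):
Peg 0: []
Peg 1: [4, 3, 2]
Peg 2: [1]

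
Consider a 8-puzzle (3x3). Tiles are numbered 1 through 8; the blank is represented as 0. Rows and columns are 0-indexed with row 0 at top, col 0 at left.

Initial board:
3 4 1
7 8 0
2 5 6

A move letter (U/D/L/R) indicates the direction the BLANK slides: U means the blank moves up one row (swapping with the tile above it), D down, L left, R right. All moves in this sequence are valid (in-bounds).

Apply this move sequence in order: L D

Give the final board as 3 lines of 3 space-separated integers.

Answer: 3 4 1
7 5 8
2 0 6

Derivation:
After move 1 (L):
3 4 1
7 0 8
2 5 6

After move 2 (D):
3 4 1
7 5 8
2 0 6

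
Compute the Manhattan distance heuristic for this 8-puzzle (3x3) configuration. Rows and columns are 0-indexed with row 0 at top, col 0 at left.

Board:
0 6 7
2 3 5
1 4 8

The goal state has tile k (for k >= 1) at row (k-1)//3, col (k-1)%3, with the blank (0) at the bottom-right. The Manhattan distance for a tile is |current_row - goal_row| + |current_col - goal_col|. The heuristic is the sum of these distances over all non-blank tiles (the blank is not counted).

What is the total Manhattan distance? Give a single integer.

Tile 6: at (0,1), goal (1,2), distance |0-1|+|1-2| = 2
Tile 7: at (0,2), goal (2,0), distance |0-2|+|2-0| = 4
Tile 2: at (1,0), goal (0,1), distance |1-0|+|0-1| = 2
Tile 3: at (1,1), goal (0,2), distance |1-0|+|1-2| = 2
Tile 5: at (1,2), goal (1,1), distance |1-1|+|2-1| = 1
Tile 1: at (2,0), goal (0,0), distance |2-0|+|0-0| = 2
Tile 4: at (2,1), goal (1,0), distance |2-1|+|1-0| = 2
Tile 8: at (2,2), goal (2,1), distance |2-2|+|2-1| = 1
Sum: 2 + 4 + 2 + 2 + 1 + 2 + 2 + 1 = 16

Answer: 16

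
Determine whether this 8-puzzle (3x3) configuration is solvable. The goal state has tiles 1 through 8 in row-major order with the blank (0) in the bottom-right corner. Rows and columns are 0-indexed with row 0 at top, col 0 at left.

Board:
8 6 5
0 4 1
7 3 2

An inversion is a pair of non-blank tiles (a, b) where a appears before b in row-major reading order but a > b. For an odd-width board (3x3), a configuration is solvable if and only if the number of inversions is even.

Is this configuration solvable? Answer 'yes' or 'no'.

Inversions (pairs i<j in row-major order where tile[i] > tile[j] > 0): 22
22 is even, so the puzzle is solvable.

Answer: yes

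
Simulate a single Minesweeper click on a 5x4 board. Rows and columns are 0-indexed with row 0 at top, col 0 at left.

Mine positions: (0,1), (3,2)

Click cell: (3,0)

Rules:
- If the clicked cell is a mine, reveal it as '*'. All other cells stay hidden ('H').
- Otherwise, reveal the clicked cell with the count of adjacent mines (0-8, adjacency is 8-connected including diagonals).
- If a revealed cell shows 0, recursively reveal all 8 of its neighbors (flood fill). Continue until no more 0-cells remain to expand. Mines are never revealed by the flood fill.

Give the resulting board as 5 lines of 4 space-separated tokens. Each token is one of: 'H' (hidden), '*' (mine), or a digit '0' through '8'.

H H H H
1 1 H H
0 1 H H
0 1 H H
0 1 H H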